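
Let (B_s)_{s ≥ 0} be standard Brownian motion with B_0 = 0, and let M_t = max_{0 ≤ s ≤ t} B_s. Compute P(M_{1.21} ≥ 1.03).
P(M_{1.21} ≥ 1.03) = 2·P(B_{1.21} ≥ 1.03) = 2(1 − Φ(1.03/√1.21)) ≈ 0.3491

By the reflection principle for Brownian motion, P(M_t ≥ a) = 2 · P(B_t ≥ a) for a ≥ 0. Since B_t ~ N(0, t), P(B_t ≥ 1.03) = 1 − Φ(1.03/√t) = 1 − Φ(1.03/√1.21) = 1 − Φ(0.9364). So
  P(M_{1.21} ≥ 1.03) = 2(1 − Φ(0.9364)) ≈ 0.3491.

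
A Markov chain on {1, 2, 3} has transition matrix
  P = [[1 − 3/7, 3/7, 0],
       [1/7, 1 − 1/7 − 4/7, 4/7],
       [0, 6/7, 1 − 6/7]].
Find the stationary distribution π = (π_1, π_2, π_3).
π = (1/6, 1/2, 1/3)

This is a birth-death chain on three states, which satisfies detailed balance: π_1 · P_{12} = π_2 · P_{21} and π_2 · P_{23} = π_3 · P_{32}.
From π_1 · 3/7 = π_2 · 1/7: π_2/π_1 = (3/7)/(1/7) = 3.
From π_2 · 4/7 = π_3 · 6/7: π_3/π_2 = (4/7)/(6/7) = 2/3.
Take π_1 proportional to 1; then unnormalized π = (1, 3, 2). Normalize by dividing by the sum 6:
  π = (1/6, 1/2, 1/3).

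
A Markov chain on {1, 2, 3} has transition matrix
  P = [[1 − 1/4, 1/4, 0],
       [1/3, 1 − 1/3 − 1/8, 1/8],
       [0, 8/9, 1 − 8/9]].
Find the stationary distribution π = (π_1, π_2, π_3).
π = (256/475, 192/475, 27/475)

This is a birth-death chain on three states, which satisfies detailed balance: π_1 · P_{12} = π_2 · P_{21} and π_2 · P_{23} = π_3 · P_{32}.
From π_1 · 1/4 = π_2 · 1/3: π_2/π_1 = (1/4)/(1/3) = 3/4.
From π_2 · 1/8 = π_3 · 8/9: π_3/π_2 = (1/8)/(8/9) = 9/64.
Take π_1 proportional to 1; then unnormalized π = (1, 3/4, 27/256). Normalize by dividing by the sum 475/256:
  π = (256/475, 192/475, 27/475).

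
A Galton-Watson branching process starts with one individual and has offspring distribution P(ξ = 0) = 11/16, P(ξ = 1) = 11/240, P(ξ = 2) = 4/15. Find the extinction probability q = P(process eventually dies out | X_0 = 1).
q = 1

Mean offspring μ = 0·11/16 + 1·11/240 + 2·4/15 = 139/240 ≤ 1. For μ ≤ 1 with offspring not concentrated at 1, the Galton-Watson process goes extinct almost surely, so q = 1.
(Algebraic check: The pgf is f(s) = 11/16 + 11/240·s + 4/15·s². The extinction probability q is the smallest fixed point of f in [0, 1]. Setting s = f(s):
  4/15·s² + (11/240 − 1)·s + 11/16 = 0
  4/15·s² − (11/16 + 4/15)·s + 11/16 = 0
which factors as (s − 1)·(4/15·s − 11/16) = 0, giving roots s = 1 and s = (11/16)/(4/15) = 165/64. Since 165/64 ≥ 1, the smallest root in [0, 1] is s = 1.)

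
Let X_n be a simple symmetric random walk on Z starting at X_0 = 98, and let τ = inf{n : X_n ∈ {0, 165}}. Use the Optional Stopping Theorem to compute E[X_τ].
E[X_τ] = 98

X_n is a martingale and τ is a bounded-mean stopping time (indeed τ is finite a.s. with bounded expectation since the walk is in a bounded region). By the OST, E[X_τ] = E[X_0] = 98. Equivalently: E[X_τ] = 165 · P(hit 165 first) + 0 · P(hit 0 first) = 165 · (98/165) = 98.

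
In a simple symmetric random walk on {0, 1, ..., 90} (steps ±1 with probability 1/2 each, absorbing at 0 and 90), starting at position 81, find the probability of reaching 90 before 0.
P(hit 90 before 0) = 81/90 = 9/10

Let u_k = P(hit 90 before 0 | start at k). Then u_0 = 0, u_90 = 1, and u_k = u_{k-1}/2 + u_{k+1}/2 for 1 ≤ k ≤ 89. This harmonic recurrence is solved by u_k = k/90, giving u_81 = 81/90 = 9/10.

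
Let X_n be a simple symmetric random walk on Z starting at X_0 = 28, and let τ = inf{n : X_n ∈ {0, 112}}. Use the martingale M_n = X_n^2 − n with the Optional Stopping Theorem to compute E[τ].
E[τ] = 2352

M_n = X_n^2 − n is a martingale (since E[X_{n+1}^2 | F_n] = X_n^2 + 1). By OST (τ has finite mean in a bounded region), E[M_τ] = E[M_0] = X_0^2 − 0 = 28^2 = 784. Also E[M_τ] = E[X_τ^2] − E[τ]. The walk exits at 0 or 112, with P(hit 112 first) = 28/112, so E[X_τ^2] = 112^2 · 28/112 + 0 = 3136. Thus E[τ] = E[X_τ^2] − E[M_τ] = 3136 − 784 = 2352 = 28(112 − 28) = 2352.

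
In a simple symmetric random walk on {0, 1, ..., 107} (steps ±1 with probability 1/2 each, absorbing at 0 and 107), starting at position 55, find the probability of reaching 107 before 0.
P(hit 107 before 0) = 55/107

Let u_k = P(hit 107 before 0 | start at k). Then u_0 = 0, u_107 = 1, and u_k = u_{k-1}/2 + u_{k+1}/2 for 1 ≤ k ≤ 106. This harmonic recurrence is solved by u_k = k/107, giving u_55 = 55/107.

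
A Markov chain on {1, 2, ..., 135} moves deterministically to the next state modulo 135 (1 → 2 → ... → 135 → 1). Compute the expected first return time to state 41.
E[T_41 | X_0 = 41] = 135

The chain cycles deterministically, so starting at state 41 it returns in exactly 135 steps. Equivalently, the stationary distribution is uniform π_j = 1/135 for every state j, so by Kac's formula E[T_41] = 1/π_41 = 135.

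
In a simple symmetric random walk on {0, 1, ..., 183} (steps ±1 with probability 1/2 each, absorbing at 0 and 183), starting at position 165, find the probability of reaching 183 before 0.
P(hit 183 before 0) = 165/183 = 55/61

Let u_k = P(hit 183 before 0 | start at k). Then u_0 = 0, u_183 = 1, and u_k = u_{k-1}/2 + u_{k+1}/2 for 1 ≤ k ≤ 182. This harmonic recurrence is solved by u_k = k/183, giving u_165 = 165/183 = 55/61.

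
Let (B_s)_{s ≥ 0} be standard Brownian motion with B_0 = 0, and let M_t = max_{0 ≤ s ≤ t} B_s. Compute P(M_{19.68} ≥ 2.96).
P(M_{19.68} ≥ 2.96) = 2·P(B_{19.68} ≥ 2.96) = 2(1 − Φ(2.96/√19.68)) ≈ 0.5046

By the reflection principle for Brownian motion, P(M_t ≥ a) = 2 · P(B_t ≥ a) for a ≥ 0. Since B_t ~ N(0, t), P(B_t ≥ 2.96) = 1 − Φ(2.96/√t) = 1 − Φ(2.96/√19.68) = 1 − Φ(0.6672). So
  P(M_{19.68} ≥ 2.96) = 2(1 − Φ(0.6672)) ≈ 0.5046.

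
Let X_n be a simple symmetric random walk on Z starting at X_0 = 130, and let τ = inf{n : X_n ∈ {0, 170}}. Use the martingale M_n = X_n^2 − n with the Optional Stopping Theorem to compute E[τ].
E[τ] = 5200

M_n = X_n^2 − n is a martingale (since E[X_{n+1}^2 | F_n] = X_n^2 + 1). By OST (τ has finite mean in a bounded region), E[M_τ] = E[M_0] = X_0^2 − 0 = 130^2 = 16900. Also E[M_τ] = E[X_τ^2] − E[τ]. The walk exits at 0 or 170, with P(hit 170 first) = 130/170, so E[X_τ^2] = 170^2 · 130/170 + 0 = 22100. Thus E[τ] = E[X_τ^2] − E[M_τ] = 22100 − 16900 = 5200 = 130(170 − 130) = 5200.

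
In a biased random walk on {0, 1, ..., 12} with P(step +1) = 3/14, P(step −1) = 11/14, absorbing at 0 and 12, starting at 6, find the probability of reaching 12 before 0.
P(hit 12 before 0) = (1 − (11/3)^6) / (1 − (11/3)^12) = 729/1772290

Let u_k denote P(reach 12 before 0 | start at k). Boundary: u_0 = 0, u_12 = 1. Recurrence: u_k = 3/14·u_{k+1} + 11/14·u_{k-1} for 1 ≤ k ≤ 11. Try u_k = A + B·r^k with r = q/p = (11/14)/(3/14) = 11/3. Substitution satisfies the recurrence; boundary conditions give:
  u_k = (1 − r^k) / (1 − r^N) = (1 − (11/3)^6) / (1 − (11/3)^12) = 729/1772290.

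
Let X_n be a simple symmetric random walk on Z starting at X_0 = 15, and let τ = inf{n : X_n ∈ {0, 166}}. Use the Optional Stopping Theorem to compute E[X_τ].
E[X_τ] = 15

X_n is a martingale and τ is a bounded-mean stopping time (indeed τ is finite a.s. with bounded expectation since the walk is in a bounded region). By the OST, E[X_τ] = E[X_0] = 15. Equivalently: E[X_τ] = 166 · P(hit 166 first) + 0 · P(hit 0 first) = 166 · (15/166) = 15.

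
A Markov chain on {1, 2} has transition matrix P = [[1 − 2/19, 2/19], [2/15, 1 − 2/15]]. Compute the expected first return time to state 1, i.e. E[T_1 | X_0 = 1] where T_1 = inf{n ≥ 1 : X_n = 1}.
E[T_1 | X_0 = 1] = 1/π_1 = 34/19

For an irreducible recurrent Markov chain with stationary distribution π, E[T_i | X_0 = i] = 1/π_i (Kac's formula). Here π_1 = (2/15)/(2/19 + 2/15) = (2/15)/(68/285) = 19/34, so E[T_1 | X_0 = 1] = 1/π_1 = (2/19 + 2/15)/(2/15) = (68/285)/(2/15) = 34/19.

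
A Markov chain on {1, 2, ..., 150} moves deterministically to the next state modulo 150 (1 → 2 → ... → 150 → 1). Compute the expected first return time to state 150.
E[T_150 | X_0 = 150] = 150

The chain cycles deterministically, so starting at state 150 it returns in exactly 150 steps. Equivalently, the stationary distribution is uniform π_j = 1/150 for every state j, so by Kac's formula E[T_150] = 1/π_150 = 150.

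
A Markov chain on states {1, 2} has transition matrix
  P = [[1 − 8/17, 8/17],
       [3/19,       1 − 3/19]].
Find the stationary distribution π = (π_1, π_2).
π_1 = 51/203, π_2 = 152/203

Solve πP = π with π_1 + π_2 = 1. From πP = π: π_1 · (1 − 8/17) + π_2 · 3/19 = π_1 ⇒ π_2 · 3/19 = π_1 · 8/17 ⇒ π_2/π_1 = (8/17)/(3/19) = 152/51. Together with π_1 + π_2 = 1:
  π_1 = (3/19)/(8/17 + 3/19) = (3/19)/(203/323) = 51/203,
  π_2 = (8/17)/(8/17 + 3/19) = (8/17)/(203/323) = 152/203.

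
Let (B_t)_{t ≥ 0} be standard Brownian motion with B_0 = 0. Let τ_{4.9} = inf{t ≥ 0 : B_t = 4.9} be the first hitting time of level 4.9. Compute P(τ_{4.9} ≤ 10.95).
P(τ_{4.9} ≤ 10.95) = 2(1 − Φ(4.9/√10.95)) = 2(1 − Φ(1.4808)) ≈ 0.1387

By the reflection principle for standard BM, P(τ_b ≤ t) = 2 · P(B_t ≥ b). Since B_t ~ N(0, t), P(B_t ≥ 4.9) = 1 − Φ(4.9/√t) = 1 − Φ(4.9/√10.95) = 1 − Φ(1.4808) ≈ 0.06933. Doubling: P(τ_{4.9} ≤ 10.95) ≈ 2 · 0.06933 = 0.13866 ≈ 0.1387.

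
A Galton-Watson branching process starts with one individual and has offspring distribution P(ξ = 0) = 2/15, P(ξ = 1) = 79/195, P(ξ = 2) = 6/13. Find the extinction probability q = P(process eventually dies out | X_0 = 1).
q = 13/45

The pgf is f(s) = 2/15 + 79/195·s + 6/13·s². The extinction probability q is the smallest fixed point of f in [0, 1]. Setting s = f(s):
  6/13·s² + (79/195 − 1)·s + 2/15 = 0
  6/13·s² − (2/15 + 6/13)·s + 2/15 = 0
which factors as (s − 1)·(6/13·s − 2/15) = 0, giving roots s = 1 and s = (2/15)/(6/13) = 13/45.
Mean offspring μ = 79/195 + 2·6/13 = 259/195 > 1 (supercritical), so q < 1. The extinction probability is the smaller root: q = (2/15)/(6/13) = 13/45.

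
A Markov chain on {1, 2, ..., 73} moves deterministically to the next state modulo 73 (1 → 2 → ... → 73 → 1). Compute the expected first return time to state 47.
E[T_47 | X_0 = 47] = 73

The chain cycles deterministically, so starting at state 47 it returns in exactly 73 steps. Equivalently, the stationary distribution is uniform π_j = 1/73 for every state j, so by Kac's formula E[T_47] = 1/π_47 = 73.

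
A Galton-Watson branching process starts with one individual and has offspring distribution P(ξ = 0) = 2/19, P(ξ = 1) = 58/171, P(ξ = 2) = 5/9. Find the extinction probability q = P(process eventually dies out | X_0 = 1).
q = 18/95

The pgf is f(s) = 2/19 + 58/171·s + 5/9·s². The extinction probability q is the smallest fixed point of f in [0, 1]. Setting s = f(s):
  5/9·s² + (58/171 − 1)·s + 2/19 = 0
  5/9·s² − (2/19 + 5/9)·s + 2/19 = 0
which factors as (s − 1)·(5/9·s − 2/19) = 0, giving roots s = 1 and s = (2/19)/(5/9) = 18/95.
Mean offspring μ = 58/171 + 2·5/9 = 248/171 > 1 (supercritical), so q < 1. The extinction probability is the smaller root: q = (2/19)/(5/9) = 18/95.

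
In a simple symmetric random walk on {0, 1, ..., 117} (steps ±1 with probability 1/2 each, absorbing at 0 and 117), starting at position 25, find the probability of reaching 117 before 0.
P(hit 117 before 0) = 25/117

Let u_k = P(hit 117 before 0 | start at k). Then u_0 = 0, u_117 = 1, and u_k = u_{k-1}/2 + u_{k+1}/2 for 1 ≤ k ≤ 116. This harmonic recurrence is solved by u_k = k/117, giving u_25 = 25/117.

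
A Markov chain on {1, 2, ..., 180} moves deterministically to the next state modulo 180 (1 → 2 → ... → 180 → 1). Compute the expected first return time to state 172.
E[T_172 | X_0 = 172] = 180

The chain cycles deterministically, so starting at state 172 it returns in exactly 180 steps. Equivalently, the stationary distribution is uniform π_j = 1/180 for every state j, so by Kac's formula E[T_172] = 1/π_172 = 180.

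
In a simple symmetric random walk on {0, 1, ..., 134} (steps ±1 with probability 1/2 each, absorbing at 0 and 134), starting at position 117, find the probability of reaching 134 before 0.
P(hit 134 before 0) = 117/134

Let u_k = P(hit 134 before 0 | start at k). Then u_0 = 0, u_134 = 1, and u_k = u_{k-1}/2 + u_{k+1}/2 for 1 ≤ k ≤ 133. This harmonic recurrence is solved by u_k = k/134, giving u_117 = 117/134.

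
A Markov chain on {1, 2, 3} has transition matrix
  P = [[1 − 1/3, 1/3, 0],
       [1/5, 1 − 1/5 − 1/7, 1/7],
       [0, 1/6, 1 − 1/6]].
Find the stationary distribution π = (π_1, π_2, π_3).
π = (21/86, 35/86, 15/43)

This is a birth-death chain on three states, which satisfies detailed balance: π_1 · P_{12} = π_2 · P_{21} and π_2 · P_{23} = π_3 · P_{32}.
From π_1 · 1/3 = π_2 · 1/5: π_2/π_1 = (1/3)/(1/5) = 5/3.
From π_2 · 1/7 = π_3 · 1/6: π_3/π_2 = (1/7)/(1/6) = 6/7.
Take π_1 proportional to 1; then unnormalized π = (1, 5/3, 10/7). Normalize by dividing by the sum 86/21:
  π = (21/86, 35/86, 15/43).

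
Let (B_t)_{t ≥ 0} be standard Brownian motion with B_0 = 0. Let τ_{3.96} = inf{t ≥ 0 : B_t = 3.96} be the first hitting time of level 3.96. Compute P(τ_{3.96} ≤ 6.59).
P(τ_{3.96} ≤ 6.59) = 2(1 − Φ(3.96/√6.59)) = 2(1 − Φ(1.5426)) ≈ 0.1229

By the reflection principle for standard BM, P(τ_b ≤ t) = 2 · P(B_t ≥ b). Since B_t ~ N(0, t), P(B_t ≥ 3.96) = 1 − Φ(3.96/√t) = 1 − Φ(3.96/√6.59) = 1 − Φ(1.5426) ≈ 0.06146. Doubling: P(τ_{3.96} ≤ 6.59) ≈ 2 · 0.06146 = 0.12292 ≈ 0.1229.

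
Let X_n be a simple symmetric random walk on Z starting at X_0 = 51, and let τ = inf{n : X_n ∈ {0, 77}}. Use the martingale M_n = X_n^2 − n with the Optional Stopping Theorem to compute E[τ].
E[τ] = 1326

M_n = X_n^2 − n is a martingale (since E[X_{n+1}^2 | F_n] = X_n^2 + 1). By OST (τ has finite mean in a bounded region), E[M_τ] = E[M_0] = X_0^2 − 0 = 51^2 = 2601. Also E[M_τ] = E[X_τ^2] − E[τ]. The walk exits at 0 or 77, with P(hit 77 first) = 51/77, so E[X_τ^2] = 77^2 · 51/77 + 0 = 3927. Thus E[τ] = E[X_τ^2] − E[M_τ] = 3927 − 2601 = 1326 = 51(77 − 51) = 1326.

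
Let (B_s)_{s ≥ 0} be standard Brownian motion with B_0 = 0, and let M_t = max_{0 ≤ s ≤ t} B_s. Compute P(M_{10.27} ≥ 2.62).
P(M_{10.27} ≥ 2.62) = 2·P(B_{10.27} ≥ 2.62) = 2(1 − Φ(2.62/√10.27)) ≈ 0.4136

By the reflection principle for Brownian motion, P(M_t ≥ a) = 2 · P(B_t ≥ a) for a ≥ 0. Since B_t ~ N(0, t), P(B_t ≥ 2.62) = 1 − Φ(2.62/√t) = 1 − Φ(2.62/√10.27) = 1 − Φ(0.8176). So
  P(M_{10.27} ≥ 2.62) = 2(1 − Φ(0.8176)) ≈ 0.4136.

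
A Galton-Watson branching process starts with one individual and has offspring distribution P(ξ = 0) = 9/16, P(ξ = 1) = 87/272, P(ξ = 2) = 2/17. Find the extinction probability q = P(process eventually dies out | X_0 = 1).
q = 1

Mean offspring μ = 0·9/16 + 1·87/272 + 2·2/17 = 151/272 ≤ 1. For μ ≤ 1 with offspring not concentrated at 1, the Galton-Watson process goes extinct almost surely, so q = 1.
(Algebraic check: The pgf is f(s) = 9/16 + 87/272·s + 2/17·s². The extinction probability q is the smallest fixed point of f in [0, 1]. Setting s = f(s):
  2/17·s² + (87/272 − 1)·s + 9/16 = 0
  2/17·s² − (9/16 + 2/17)·s + 9/16 = 0
which factors as (s − 1)·(2/17·s − 9/16) = 0, giving roots s = 1 and s = (9/16)/(2/17) = 153/32. Since 153/32 ≥ 1, the smallest root in [0, 1] is s = 1.)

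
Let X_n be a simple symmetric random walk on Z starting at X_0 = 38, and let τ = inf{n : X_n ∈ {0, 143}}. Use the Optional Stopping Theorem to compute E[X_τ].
E[X_τ] = 38

X_n is a martingale and τ is a bounded-mean stopping time (indeed τ is finite a.s. with bounded expectation since the walk is in a bounded region). By the OST, E[X_τ] = E[X_0] = 38. Equivalently: E[X_τ] = 143 · P(hit 143 first) + 0 · P(hit 0 first) = 143 · (38/143) = 38.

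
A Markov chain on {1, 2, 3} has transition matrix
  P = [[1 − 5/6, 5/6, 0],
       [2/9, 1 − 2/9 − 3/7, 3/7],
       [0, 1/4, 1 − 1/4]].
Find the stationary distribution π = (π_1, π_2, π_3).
π = (28/313, 105/313, 180/313)

This is a birth-death chain on three states, which satisfies detailed balance: π_1 · P_{12} = π_2 · P_{21} and π_2 · P_{23} = π_3 · P_{32}.
From π_1 · 5/6 = π_2 · 2/9: π_2/π_1 = (5/6)/(2/9) = 15/4.
From π_2 · 3/7 = π_3 · 1/4: π_3/π_2 = (3/7)/(1/4) = 12/7.
Take π_1 proportional to 1; then unnormalized π = (1, 15/4, 45/7). Normalize by dividing by the sum 313/28:
  π = (28/313, 105/313, 180/313).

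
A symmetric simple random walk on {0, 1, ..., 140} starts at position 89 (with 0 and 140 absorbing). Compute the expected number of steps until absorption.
E[τ | X_0 = 89] = 4539

Let v_k = E[τ | X_0 = k]. Boundary: v_0 = v_140 = 0. Recurrence: v_k = 1 + (v_{k-1} + v_{k+1})/2 for 1 ≤ k ≤ 139. The particular solution to v_k − (v_{k-1} + v_{k+1})/2 = 1 is v_k = −k^2. Adding homogeneous solution A + B k and matching boundaries gives v_k = k (140 − k). Substituting k = 89: v_89 = 89 · 51 = 4539.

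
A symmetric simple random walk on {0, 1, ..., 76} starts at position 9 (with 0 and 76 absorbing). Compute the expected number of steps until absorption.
E[τ | X_0 = 9] = 603

Let v_k = E[τ | X_0 = k]. Boundary: v_0 = v_76 = 0. Recurrence: v_k = 1 + (v_{k-1} + v_{k+1})/2 for 1 ≤ k ≤ 75. The particular solution to v_k − (v_{k-1} + v_{k+1})/2 = 1 is v_k = −k^2. Adding homogeneous solution A + B k and matching boundaries gives v_k = k (76 − k). Substituting k = 9: v_9 = 9 · 67 = 603.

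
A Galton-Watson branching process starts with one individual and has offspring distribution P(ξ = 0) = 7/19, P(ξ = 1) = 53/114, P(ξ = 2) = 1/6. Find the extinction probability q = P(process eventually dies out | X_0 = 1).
q = 1

Mean offspring μ = 0·7/19 + 1·53/114 + 2·1/6 = 91/114 ≤ 1. For μ ≤ 1 with offspring not concentrated at 1, the Galton-Watson process goes extinct almost surely, so q = 1.
(Algebraic check: The pgf is f(s) = 7/19 + 53/114·s + 1/6·s². The extinction probability q is the smallest fixed point of f in [0, 1]. Setting s = f(s):
  1/6·s² + (53/114 − 1)·s + 7/19 = 0
  1/6·s² − (7/19 + 1/6)·s + 7/19 = 0
which factors as (s − 1)·(1/6·s − 7/19) = 0, giving roots s = 1 and s = (7/19)/(1/6) = 42/19. Since 42/19 ≥ 1, the smallest root in [0, 1] is s = 1.)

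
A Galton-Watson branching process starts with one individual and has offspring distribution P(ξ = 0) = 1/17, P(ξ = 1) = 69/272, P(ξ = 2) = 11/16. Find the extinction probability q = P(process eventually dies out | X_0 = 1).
q = 16/187

The pgf is f(s) = 1/17 + 69/272·s + 11/16·s². The extinction probability q is the smallest fixed point of f in [0, 1]. Setting s = f(s):
  11/16·s² + (69/272 − 1)·s + 1/17 = 0
  11/16·s² − (1/17 + 11/16)·s + 1/17 = 0
which factors as (s − 1)·(11/16·s − 1/17) = 0, giving roots s = 1 and s = (1/17)/(11/16) = 16/187.
Mean offspring μ = 69/272 + 2·11/16 = 443/272 > 1 (supercritical), so q < 1. The extinction probability is the smaller root: q = (1/17)/(11/16) = 16/187.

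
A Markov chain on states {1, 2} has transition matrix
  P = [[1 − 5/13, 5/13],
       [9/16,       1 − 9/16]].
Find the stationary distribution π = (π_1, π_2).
π_1 = 117/197, π_2 = 80/197

Solve πP = π with π_1 + π_2 = 1. From πP = π: π_1 · (1 − 5/13) + π_2 · 9/16 = π_1 ⇒ π_2 · 9/16 = π_1 · 5/13 ⇒ π_2/π_1 = (5/13)/(9/16) = 80/117. Together with π_1 + π_2 = 1:
  π_1 = (9/16)/(5/13 + 9/16) = (9/16)/(197/208) = 117/197,
  π_2 = (5/13)/(5/13 + 9/16) = (5/13)/(197/208) = 80/197.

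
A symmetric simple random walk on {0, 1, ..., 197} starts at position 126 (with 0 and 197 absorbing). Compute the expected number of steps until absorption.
E[τ | X_0 = 126] = 8946

Let v_k = E[τ | X_0 = k]. Boundary: v_0 = v_197 = 0. Recurrence: v_k = 1 + (v_{k-1} + v_{k+1})/2 for 1 ≤ k ≤ 196. The particular solution to v_k − (v_{k-1} + v_{k+1})/2 = 1 is v_k = −k^2. Adding homogeneous solution A + B k and matching boundaries gives v_k = k (197 − k). Substituting k = 126: v_126 = 126 · 71 = 8946.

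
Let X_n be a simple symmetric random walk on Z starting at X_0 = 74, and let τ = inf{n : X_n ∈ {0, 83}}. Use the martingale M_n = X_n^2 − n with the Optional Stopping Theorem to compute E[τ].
E[τ] = 666

M_n = X_n^2 − n is a martingale (since E[X_{n+1}^2 | F_n] = X_n^2 + 1). By OST (τ has finite mean in a bounded region), E[M_τ] = E[M_0] = X_0^2 − 0 = 74^2 = 5476. Also E[M_τ] = E[X_τ^2] − E[τ]. The walk exits at 0 or 83, with P(hit 83 first) = 74/83, so E[X_τ^2] = 83^2 · 74/83 + 0 = 6142. Thus E[τ] = E[X_τ^2] − E[M_τ] = 6142 − 5476 = 666 = 74(83 − 74) = 666.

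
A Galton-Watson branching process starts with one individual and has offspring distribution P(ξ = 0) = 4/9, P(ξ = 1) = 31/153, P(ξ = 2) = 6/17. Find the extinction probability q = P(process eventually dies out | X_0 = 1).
q = 1

Mean offspring μ = 0·4/9 + 1·31/153 + 2·6/17 = 139/153 ≤ 1. For μ ≤ 1 with offspring not concentrated at 1, the Galton-Watson process goes extinct almost surely, so q = 1.
(Algebraic check: The pgf is f(s) = 4/9 + 31/153·s + 6/17·s². The extinction probability q is the smallest fixed point of f in [0, 1]. Setting s = f(s):
  6/17·s² + (31/153 − 1)·s + 4/9 = 0
  6/17·s² − (4/9 + 6/17)·s + 4/9 = 0
which factors as (s − 1)·(6/17·s − 4/9) = 0, giving roots s = 1 and s = (4/9)/(6/17) = 34/27. Since 34/27 ≥ 1, the smallest root in [0, 1] is s = 1.)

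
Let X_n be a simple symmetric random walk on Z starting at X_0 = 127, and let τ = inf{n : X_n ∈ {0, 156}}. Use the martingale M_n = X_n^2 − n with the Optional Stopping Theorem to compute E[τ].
E[τ] = 3683

M_n = X_n^2 − n is a martingale (since E[X_{n+1}^2 | F_n] = X_n^2 + 1). By OST (τ has finite mean in a bounded region), E[M_τ] = E[M_0] = X_0^2 − 0 = 127^2 = 16129. Also E[M_τ] = E[X_τ^2] − E[τ]. The walk exits at 0 or 156, with P(hit 156 first) = 127/156, so E[X_τ^2] = 156^2 · 127/156 + 0 = 19812. Thus E[τ] = E[X_τ^2] − E[M_τ] = 19812 − 16129 = 3683 = 127(156 − 127) = 3683.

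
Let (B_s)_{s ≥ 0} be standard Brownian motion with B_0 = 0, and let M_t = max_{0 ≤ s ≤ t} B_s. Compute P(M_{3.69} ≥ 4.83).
P(M_{3.69} ≥ 4.83) = 2·P(B_{3.69} ≥ 4.83) = 2(1 − Φ(4.83/√3.69)) ≈ 0.0119

By the reflection principle for Brownian motion, P(M_t ≥ a) = 2 · P(B_t ≥ a) for a ≥ 0. Since B_t ~ N(0, t), P(B_t ≥ 4.83) = 1 − Φ(4.83/√t) = 1 − Φ(4.83/√3.69) = 1 − Φ(2.5144). So
  P(M_{3.69} ≥ 4.83) = 2(1 − Φ(2.5144)) ≈ 0.0119.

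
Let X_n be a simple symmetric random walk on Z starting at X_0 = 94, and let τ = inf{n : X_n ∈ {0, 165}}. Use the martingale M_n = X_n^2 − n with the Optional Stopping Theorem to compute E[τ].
E[τ] = 6674

M_n = X_n^2 − n is a martingale (since E[X_{n+1}^2 | F_n] = X_n^2 + 1). By OST (τ has finite mean in a bounded region), E[M_τ] = E[M_0] = X_0^2 − 0 = 94^2 = 8836. Also E[M_τ] = E[X_τ^2] − E[τ]. The walk exits at 0 or 165, with P(hit 165 first) = 94/165, so E[X_τ^2] = 165^2 · 94/165 + 0 = 15510. Thus E[τ] = E[X_τ^2] − E[M_τ] = 15510 − 8836 = 6674 = 94(165 − 94) = 6674.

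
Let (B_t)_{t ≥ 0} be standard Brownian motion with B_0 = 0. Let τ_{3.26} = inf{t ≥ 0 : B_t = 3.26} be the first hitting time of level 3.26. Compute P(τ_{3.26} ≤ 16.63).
P(τ_{3.26} ≤ 16.63) = 2(1 − Φ(3.26/√16.63)) = 2(1 − Φ(0.7994)) ≈ 0.4241

By the reflection principle for standard BM, P(τ_b ≤ t) = 2 · P(B_t ≥ b). Since B_t ~ N(0, t), P(B_t ≥ 3.26) = 1 − Φ(3.26/√t) = 1 − Φ(3.26/√16.63) = 1 − Φ(0.7994) ≈ 0.21203. Doubling: P(τ_{3.26} ≤ 16.63) ≈ 2 · 0.21203 = 0.42406 ≈ 0.4241.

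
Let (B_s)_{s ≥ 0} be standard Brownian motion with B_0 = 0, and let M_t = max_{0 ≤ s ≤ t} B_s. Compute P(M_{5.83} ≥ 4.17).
P(M_{5.83} ≥ 4.17) = 2·P(B_{5.83} ≥ 4.17) = 2(1 − Φ(4.17/√5.83)) ≈ 0.0842

By the reflection principle for Brownian motion, P(M_t ≥ a) = 2 · P(B_t ≥ a) for a ≥ 0. Since B_t ~ N(0, t), P(B_t ≥ 4.17) = 1 − Φ(4.17/√t) = 1 − Φ(4.17/√5.83) = 1 − Φ(1.7270). So
  P(M_{5.83} ≥ 4.17) = 2(1 − Φ(1.7270)) ≈ 0.0842.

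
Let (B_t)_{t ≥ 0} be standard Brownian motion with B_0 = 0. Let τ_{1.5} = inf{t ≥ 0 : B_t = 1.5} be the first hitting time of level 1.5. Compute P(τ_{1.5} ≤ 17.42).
P(τ_{1.5} ≤ 17.42) = 2(1 − Φ(1.5/√17.42)) = 2(1 − Φ(0.3594)) ≈ 0.7193

By the reflection principle for standard BM, P(τ_b ≤ t) = 2 · P(B_t ≥ b). Since B_t ~ N(0, t), P(B_t ≥ 1.5) = 1 − Φ(1.5/√t) = 1 − Φ(1.5/√17.42) = 1 − Φ(0.3594) ≈ 0.35965. Doubling: P(τ_{1.5} ≤ 17.42) ≈ 2 · 0.35965 = 0.71930 ≈ 0.7193.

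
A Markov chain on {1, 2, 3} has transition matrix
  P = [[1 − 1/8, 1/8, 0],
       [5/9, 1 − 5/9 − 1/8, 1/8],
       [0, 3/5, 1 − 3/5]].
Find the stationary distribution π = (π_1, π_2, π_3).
π = (320/407, 72/407, 15/407)

This is a birth-death chain on three states, which satisfies detailed balance: π_1 · P_{12} = π_2 · P_{21} and π_2 · P_{23} = π_3 · P_{32}.
From π_1 · 1/8 = π_2 · 5/9: π_2/π_1 = (1/8)/(5/9) = 9/40.
From π_2 · 1/8 = π_3 · 3/5: π_3/π_2 = (1/8)/(3/5) = 5/24.
Take π_1 proportional to 1; then unnormalized π = (1, 9/40, 3/64). Normalize by dividing by the sum 407/320:
  π = (320/407, 72/407, 15/407).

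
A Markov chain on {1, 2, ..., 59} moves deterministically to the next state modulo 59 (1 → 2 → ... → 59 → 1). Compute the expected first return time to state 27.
E[T_27 | X_0 = 27] = 59

The chain cycles deterministically, so starting at state 27 it returns in exactly 59 steps. Equivalently, the stationary distribution is uniform π_j = 1/59 for every state j, so by Kac's formula E[T_27] = 1/π_27 = 59.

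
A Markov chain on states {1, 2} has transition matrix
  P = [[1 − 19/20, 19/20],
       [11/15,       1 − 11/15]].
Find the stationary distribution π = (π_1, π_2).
π_1 = 44/101, π_2 = 57/101

Solve πP = π with π_1 + π_2 = 1. From πP = π: π_1 · (1 − 19/20) + π_2 · 11/15 = π_1 ⇒ π_2 · 11/15 = π_1 · 19/20 ⇒ π_2/π_1 = (19/20)/(11/15) = 57/44. Together with π_1 + π_2 = 1:
  π_1 = (11/15)/(19/20 + 11/15) = (11/15)/(101/60) = 44/101,
  π_2 = (19/20)/(19/20 + 11/15) = (19/20)/(101/60) = 57/101.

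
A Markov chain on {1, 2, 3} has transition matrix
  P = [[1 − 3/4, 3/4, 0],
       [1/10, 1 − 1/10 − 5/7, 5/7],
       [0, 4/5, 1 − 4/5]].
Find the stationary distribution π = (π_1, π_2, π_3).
π = (56/851, 420/851, 375/851)

This is a birth-death chain on three states, which satisfies detailed balance: π_1 · P_{12} = π_2 · P_{21} and π_2 · P_{23} = π_3 · P_{32}.
From π_1 · 3/4 = π_2 · 1/10: π_2/π_1 = (3/4)/(1/10) = 15/2.
From π_2 · 5/7 = π_3 · 4/5: π_3/π_2 = (5/7)/(4/5) = 25/28.
Take π_1 proportional to 1; then unnormalized π = (1, 15/2, 375/56). Normalize by dividing by the sum 851/56:
  π = (56/851, 420/851, 375/851).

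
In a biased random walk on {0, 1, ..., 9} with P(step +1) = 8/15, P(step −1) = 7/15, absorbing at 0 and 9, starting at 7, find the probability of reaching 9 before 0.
P(hit 9 before 0) = (1 − (7/8)^7) / (1 − (7/8)^9) = 81510976/93864121

Let u_k denote P(reach 9 before 0 | start at k). Boundary: u_0 = 0, u_9 = 1. Recurrence: u_k = 8/15·u_{k+1} + 7/15·u_{k-1} for 1 ≤ k ≤ 8. Try u_k = A + B·r^k with r = q/p = (7/15)/(8/15) = 7/8. Substitution satisfies the recurrence; boundary conditions give:
  u_k = (1 − r^k) / (1 − r^N) = (1 − (7/8)^7) / (1 − (7/8)^9) = 81510976/93864121.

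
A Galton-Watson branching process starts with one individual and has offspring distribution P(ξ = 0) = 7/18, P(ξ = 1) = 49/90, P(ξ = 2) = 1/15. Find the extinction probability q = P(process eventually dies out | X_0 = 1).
q = 1

Mean offspring μ = 0·7/18 + 1·49/90 + 2·1/15 = 61/90 ≤ 1. For μ ≤ 1 with offspring not concentrated at 1, the Galton-Watson process goes extinct almost surely, so q = 1.
(Algebraic check: The pgf is f(s) = 7/18 + 49/90·s + 1/15·s². The extinction probability q is the smallest fixed point of f in [0, 1]. Setting s = f(s):
  1/15·s² + (49/90 − 1)·s + 7/18 = 0
  1/15·s² − (7/18 + 1/15)·s + 7/18 = 0
which factors as (s − 1)·(1/15·s − 7/18) = 0, giving roots s = 1 and s = (7/18)/(1/15) = 35/6. Since 35/6 ≥ 1, the smallest root in [0, 1] is s = 1.)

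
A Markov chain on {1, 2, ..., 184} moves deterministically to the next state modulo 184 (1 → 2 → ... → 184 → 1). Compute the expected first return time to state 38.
E[T_38 | X_0 = 38] = 184

The chain cycles deterministically, so starting at state 38 it returns in exactly 184 steps. Equivalently, the stationary distribution is uniform π_j = 1/184 for every state j, so by Kac's formula E[T_38] = 1/π_38 = 184.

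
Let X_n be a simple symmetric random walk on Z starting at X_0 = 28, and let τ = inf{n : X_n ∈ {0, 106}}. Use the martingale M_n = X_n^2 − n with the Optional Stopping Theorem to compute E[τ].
E[τ] = 2184

M_n = X_n^2 − n is a martingale (since E[X_{n+1}^2 | F_n] = X_n^2 + 1). By OST (τ has finite mean in a bounded region), E[M_τ] = E[M_0] = X_0^2 − 0 = 28^2 = 784. Also E[M_τ] = E[X_τ^2] − E[τ]. The walk exits at 0 or 106, with P(hit 106 first) = 28/106, so E[X_τ^2] = 106^2 · 28/106 + 0 = 2968. Thus E[τ] = E[X_τ^2] − E[M_τ] = 2968 − 784 = 2184 = 28(106 − 28) = 2184.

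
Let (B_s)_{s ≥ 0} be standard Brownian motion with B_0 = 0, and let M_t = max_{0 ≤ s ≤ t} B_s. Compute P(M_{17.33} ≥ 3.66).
P(M_{17.33} ≥ 3.66) = 2·P(B_{17.33} ≥ 3.66) = 2(1 − Φ(3.66/√17.33)) ≈ 0.3793

By the reflection principle for Brownian motion, P(M_t ≥ a) = 2 · P(B_t ≥ a) for a ≥ 0. Since B_t ~ N(0, t), P(B_t ≥ 3.66) = 1 − Φ(3.66/√t) = 1 − Φ(3.66/√17.33) = 1 − Φ(0.8792). So
  P(M_{17.33} ≥ 3.66) = 2(1 − Φ(0.8792)) ≈ 0.3793.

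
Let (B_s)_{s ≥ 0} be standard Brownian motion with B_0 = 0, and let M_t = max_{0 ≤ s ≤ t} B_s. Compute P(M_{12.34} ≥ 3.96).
P(M_{12.34} ≥ 3.96) = 2·P(B_{12.34} ≥ 3.96) = 2(1 − Φ(3.96/√12.34)) ≈ 0.2596

By the reflection principle for Brownian motion, P(M_t ≥ a) = 2 · P(B_t ≥ a) for a ≥ 0. Since B_t ~ N(0, t), P(B_t ≥ 3.96) = 1 − Φ(3.96/√t) = 1 − Φ(3.96/√12.34) = 1 − Φ(1.1273). So
  P(M_{12.34} ≥ 3.96) = 2(1 − Φ(1.1273)) ≈ 0.2596.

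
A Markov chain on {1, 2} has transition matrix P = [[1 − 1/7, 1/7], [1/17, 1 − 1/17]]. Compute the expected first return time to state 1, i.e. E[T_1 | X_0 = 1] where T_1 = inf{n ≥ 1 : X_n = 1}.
E[T_1 | X_0 = 1] = 1/π_1 = 24/7

For an irreducible recurrent Markov chain with stationary distribution π, E[T_i | X_0 = i] = 1/π_i (Kac's formula). Here π_1 = (1/17)/(1/7 + 1/17) = (1/17)/(24/119) = 7/24, so E[T_1 | X_0 = 1] = 1/π_1 = (1/7 + 1/17)/(1/17) = (24/119)/(1/17) = 24/7.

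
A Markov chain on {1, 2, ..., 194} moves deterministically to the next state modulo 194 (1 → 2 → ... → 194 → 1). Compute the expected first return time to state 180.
E[T_180 | X_0 = 180] = 194

The chain cycles deterministically, so starting at state 180 it returns in exactly 194 steps. Equivalently, the stationary distribution is uniform π_j = 1/194 for every state j, so by Kac's formula E[T_180] = 1/π_180 = 194.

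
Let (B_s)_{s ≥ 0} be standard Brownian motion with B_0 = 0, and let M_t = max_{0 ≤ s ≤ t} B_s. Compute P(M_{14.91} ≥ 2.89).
P(M_{14.91} ≥ 2.89) = 2·P(B_{14.91} ≥ 2.89) = 2(1 − Φ(2.89/√14.91)) ≈ 0.4542

By the reflection principle for Brownian motion, P(M_t ≥ a) = 2 · P(B_t ≥ a) for a ≥ 0. Since B_t ~ N(0, t), P(B_t ≥ 2.89) = 1 − Φ(2.89/√t) = 1 − Φ(2.89/√14.91) = 1 − Φ(0.7484). So
  P(M_{14.91} ≥ 2.89) = 2(1 − Φ(0.7484)) ≈ 0.4542.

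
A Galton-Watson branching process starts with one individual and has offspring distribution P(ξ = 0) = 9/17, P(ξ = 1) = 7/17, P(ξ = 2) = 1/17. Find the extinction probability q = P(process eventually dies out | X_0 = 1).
q = 1

Mean offspring μ = 0·9/17 + 1·7/17 + 2·1/17 = 9/17 ≤ 1. For μ ≤ 1 with offspring not concentrated at 1, the Galton-Watson process goes extinct almost surely, so q = 1.
(Algebraic check: The pgf is f(s) = 9/17 + 7/17·s + 1/17·s². The extinction probability q is the smallest fixed point of f in [0, 1]. Setting s = f(s):
  1/17·s² + (7/17 − 1)·s + 9/17 = 0
  1/17·s² − (9/17 + 1/17)·s + 9/17 = 0
which factors as (s − 1)·(1/17·s − 9/17) = 0, giving roots s = 1 and s = (9/17)/(1/17) = 9. Since 9 ≥ 1, the smallest root in [0, 1] is s = 1.)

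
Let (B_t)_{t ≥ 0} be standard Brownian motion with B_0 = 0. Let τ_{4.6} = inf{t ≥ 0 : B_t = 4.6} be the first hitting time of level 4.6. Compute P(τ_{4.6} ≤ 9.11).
P(τ_{4.6} ≤ 9.11) = 2(1 − Φ(4.6/√9.11)) = 2(1 − Φ(1.5240)) ≈ 0.1275

By the reflection principle for standard BM, P(τ_b ≤ t) = 2 · P(B_t ≥ b). Since B_t ~ N(0, t), P(B_t ≥ 4.6) = 1 − Φ(4.6/√t) = 1 − Φ(4.6/√9.11) = 1 − Φ(1.5240) ≈ 0.06375. Doubling: P(τ_{4.6} ≤ 9.11) ≈ 2 · 0.06375 = 0.12750 ≈ 0.1275.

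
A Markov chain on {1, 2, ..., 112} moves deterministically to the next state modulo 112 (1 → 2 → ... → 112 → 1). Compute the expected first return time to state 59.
E[T_59 | X_0 = 59] = 112

The chain cycles deterministically, so starting at state 59 it returns in exactly 112 steps. Equivalently, the stationary distribution is uniform π_j = 1/112 for every state j, so by Kac's formula E[T_59] = 1/π_59 = 112.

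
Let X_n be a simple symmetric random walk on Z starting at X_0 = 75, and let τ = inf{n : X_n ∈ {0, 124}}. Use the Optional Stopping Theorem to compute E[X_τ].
E[X_τ] = 75

X_n is a martingale and τ is a bounded-mean stopping time (indeed τ is finite a.s. with bounded expectation since the walk is in a bounded region). By the OST, E[X_τ] = E[X_0] = 75. Equivalently: E[X_τ] = 124 · P(hit 124 first) + 0 · P(hit 0 first) = 124 · (75/124) = 75.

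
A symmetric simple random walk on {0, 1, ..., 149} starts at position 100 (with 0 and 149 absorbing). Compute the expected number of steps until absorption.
E[τ | X_0 = 100] = 4900

Let v_k = E[τ | X_0 = k]. Boundary: v_0 = v_149 = 0. Recurrence: v_k = 1 + (v_{k-1} + v_{k+1})/2 for 1 ≤ k ≤ 148. The particular solution to v_k − (v_{k-1} + v_{k+1})/2 = 1 is v_k = −k^2. Adding homogeneous solution A + B k and matching boundaries gives v_k = k (149 − k). Substituting k = 100: v_100 = 100 · 49 = 4900.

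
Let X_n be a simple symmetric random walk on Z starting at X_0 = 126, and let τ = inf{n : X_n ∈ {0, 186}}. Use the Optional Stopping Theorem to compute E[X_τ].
E[X_τ] = 126

X_n is a martingale and τ is a bounded-mean stopping time (indeed τ is finite a.s. with bounded expectation since the walk is in a bounded region). By the OST, E[X_τ] = E[X_0] = 126. Equivalently: E[X_τ] = 186 · P(hit 186 first) + 0 · P(hit 0 first) = 186 · (126/186) = 126.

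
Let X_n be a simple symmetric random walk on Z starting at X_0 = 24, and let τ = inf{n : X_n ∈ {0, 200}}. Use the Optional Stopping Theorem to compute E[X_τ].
E[X_τ] = 24

X_n is a martingale and τ is a bounded-mean stopping time (indeed τ is finite a.s. with bounded expectation since the walk is in a bounded region). By the OST, E[X_τ] = E[X_0] = 24. Equivalently: E[X_τ] = 200 · P(hit 200 first) + 0 · P(hit 0 first) = 200 · (24/200) = 24.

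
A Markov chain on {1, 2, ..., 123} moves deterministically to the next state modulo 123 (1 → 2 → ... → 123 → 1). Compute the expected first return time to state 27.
E[T_27 | X_0 = 27] = 123

The chain cycles deterministically, so starting at state 27 it returns in exactly 123 steps. Equivalently, the stationary distribution is uniform π_j = 1/123 for every state j, so by Kac's formula E[T_27] = 1/π_27 = 123.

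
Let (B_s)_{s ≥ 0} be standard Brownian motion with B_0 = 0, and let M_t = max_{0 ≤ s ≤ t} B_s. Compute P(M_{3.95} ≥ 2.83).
P(M_{3.95} ≥ 2.83) = 2·P(B_{3.95} ≥ 2.83) = 2(1 − Φ(2.83/√3.95)) ≈ 0.1545

By the reflection principle for Brownian motion, P(M_t ≥ a) = 2 · P(B_t ≥ a) for a ≥ 0. Since B_t ~ N(0, t), P(B_t ≥ 2.83) = 1 − Φ(2.83/√t) = 1 − Φ(2.83/√3.95) = 1 − Φ(1.4239). So
  P(M_{3.95} ≥ 2.83) = 2(1 − Φ(1.4239)) ≈ 0.1545.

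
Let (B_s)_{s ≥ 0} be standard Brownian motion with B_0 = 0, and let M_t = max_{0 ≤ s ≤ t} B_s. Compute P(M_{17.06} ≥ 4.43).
P(M_{17.06} ≥ 4.43) = 2·P(B_{17.06} ≥ 4.43) = 2(1 − Φ(4.43/√17.06)) ≈ 0.2835

By the reflection principle for Brownian motion, P(M_t ≥ a) = 2 · P(B_t ≥ a) for a ≥ 0. Since B_t ~ N(0, t), P(B_t ≥ 4.43) = 1 − Φ(4.43/√t) = 1 − Φ(4.43/√17.06) = 1 − Φ(1.0725). So
  P(M_{17.06} ≥ 4.43) = 2(1 − Φ(1.0725)) ≈ 0.2835.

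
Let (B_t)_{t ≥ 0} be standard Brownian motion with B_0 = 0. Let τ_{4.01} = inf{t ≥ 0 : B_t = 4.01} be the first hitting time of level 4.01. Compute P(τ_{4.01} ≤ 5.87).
P(τ_{4.01} ≤ 5.87) = 2(1 − Φ(4.01/√5.87)) = 2(1 − Φ(1.6551)) ≈ 0.0979

By the reflection principle for standard BM, P(τ_b ≤ t) = 2 · P(B_t ≥ b). Since B_t ~ N(0, t), P(B_t ≥ 4.01) = 1 − Φ(4.01/√t) = 1 − Φ(4.01/√5.87) = 1 − Φ(1.6551) ≈ 0.04895. Doubling: P(τ_{4.01} ≤ 5.87) ≈ 2 · 0.04895 = 0.09790 ≈ 0.0979.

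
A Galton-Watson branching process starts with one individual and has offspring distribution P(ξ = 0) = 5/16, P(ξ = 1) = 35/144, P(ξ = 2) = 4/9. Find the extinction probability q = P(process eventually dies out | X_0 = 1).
q = 45/64

The pgf is f(s) = 5/16 + 35/144·s + 4/9·s². The extinction probability q is the smallest fixed point of f in [0, 1]. Setting s = f(s):
  4/9·s² + (35/144 − 1)·s + 5/16 = 0
  4/9·s² − (5/16 + 4/9)·s + 5/16 = 0
which factors as (s − 1)·(4/9·s − 5/16) = 0, giving roots s = 1 and s = (5/16)/(4/9) = 45/64.
Mean offspring μ = 35/144 + 2·4/9 = 163/144 > 1 (supercritical), so q < 1. The extinction probability is the smaller root: q = (5/16)/(4/9) = 45/64.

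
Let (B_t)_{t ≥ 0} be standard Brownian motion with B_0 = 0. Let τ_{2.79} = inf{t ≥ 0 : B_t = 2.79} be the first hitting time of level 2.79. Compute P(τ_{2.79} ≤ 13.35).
P(τ_{2.79} ≤ 13.35) = 2(1 − Φ(2.79/√13.35)) = 2(1 − Φ(0.7636)) ≈ 0.4451

By the reflection principle for standard BM, P(τ_b ≤ t) = 2 · P(B_t ≥ b). Since B_t ~ N(0, t), P(B_t ≥ 2.79) = 1 − Φ(2.79/√t) = 1 − Φ(2.79/√13.35) = 1 − Φ(0.7636) ≈ 0.22255. Doubling: P(τ_{2.79} ≤ 13.35) ≈ 2 · 0.22255 = 0.44510 ≈ 0.4451.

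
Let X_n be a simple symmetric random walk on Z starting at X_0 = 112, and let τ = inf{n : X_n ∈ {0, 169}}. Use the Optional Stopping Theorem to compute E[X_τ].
E[X_τ] = 112

X_n is a martingale and τ is a bounded-mean stopping time (indeed τ is finite a.s. with bounded expectation since the walk is in a bounded region). By the OST, E[X_τ] = E[X_0] = 112. Equivalently: E[X_τ] = 169 · P(hit 169 first) + 0 · P(hit 0 first) = 169 · (112/169) = 112.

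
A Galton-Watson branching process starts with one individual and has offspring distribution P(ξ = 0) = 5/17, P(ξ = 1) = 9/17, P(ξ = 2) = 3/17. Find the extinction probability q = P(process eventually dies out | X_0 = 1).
q = 1

Mean offspring μ = 0·5/17 + 1·9/17 + 2·3/17 = 15/17 ≤ 1. For μ ≤ 1 with offspring not concentrated at 1, the Galton-Watson process goes extinct almost surely, so q = 1.
(Algebraic check: The pgf is f(s) = 5/17 + 9/17·s + 3/17·s². The extinction probability q is the smallest fixed point of f in [0, 1]. Setting s = f(s):
  3/17·s² + (9/17 − 1)·s + 5/17 = 0
  3/17·s² − (5/17 + 3/17)·s + 5/17 = 0
which factors as (s − 1)·(3/17·s − 5/17) = 0, giving roots s = 1 and s = (5/17)/(3/17) = 5/3. Since 5/3 ≥ 1, the smallest root in [0, 1] is s = 1.)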